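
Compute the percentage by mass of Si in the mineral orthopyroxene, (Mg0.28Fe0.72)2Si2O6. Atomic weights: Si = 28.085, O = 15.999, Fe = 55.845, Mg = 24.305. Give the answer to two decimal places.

M((Mg0.28Fe0.72)2Si2O6) = 246.192 g/mol.
Si contributes 2 × 28.085 = 56.170 g per mole.
56.170/246.192 = 0.2282 → 22.82%.

22.82 weight percent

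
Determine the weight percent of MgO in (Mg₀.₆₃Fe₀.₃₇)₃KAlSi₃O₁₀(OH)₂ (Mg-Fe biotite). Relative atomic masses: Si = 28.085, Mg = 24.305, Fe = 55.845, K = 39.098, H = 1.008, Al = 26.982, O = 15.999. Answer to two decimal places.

Molar mass of (Mg₀.₆₃Fe₀.₃₇)₃KAlSi₃O₁₀(OH)₂ = 1.89×24.305 + 1.11×55.845 + 1×39.098 + 1×26.982 + 3×28.085 + 12×15.999 + 2×1.008 = 452.263 g/mol.
Each formula unit contains 1.89 Mg, equivalent to 1.89/1 = 1.8900 mol MgO.
M(MgO) = 1×24.305 + 1×15.999 = 40.304 g/mol.
Mass of MgO per formula unit = 1.8900 × 40.304 = 76.175 g.
MgO wt% = 76.175 / 452.263 × 100 = 16.84%.

16.84 wt%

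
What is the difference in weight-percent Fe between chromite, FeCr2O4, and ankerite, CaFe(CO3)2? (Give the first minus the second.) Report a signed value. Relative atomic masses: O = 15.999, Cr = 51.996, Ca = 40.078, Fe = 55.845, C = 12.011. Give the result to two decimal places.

-0.91 percentage points

M(FeCr2O4) = 223.833 g/mol, so wt% Fe = 55.845/223.833 × 100 = 24.95%.
M(CaFe(CO3)2) = 215.939 g/mol, so wt% Fe = 55.845/215.939 × 100 = 25.86%.
24.95 − 25.86 = -0.91 pp.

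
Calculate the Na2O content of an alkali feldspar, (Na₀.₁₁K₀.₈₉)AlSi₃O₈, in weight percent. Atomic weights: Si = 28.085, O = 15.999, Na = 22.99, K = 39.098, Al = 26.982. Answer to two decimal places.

Molar mass of (Na₀.₁₁K₀.₈₉)AlSi₃O₈ = 0.11*22.99 + 0.89*39.098 + 1*26.982 + 3*28.085 + 8*15.999 = 276.555 g/mol.
Each formula unit contains 0.11 Na, equivalent to 0.11/2 = 0.0550 mol Na2O.
M(Na2O) = 2×22.99 + 1×15.999 = 61.979 g/mol.
Mass of Na2O per formula unit = 0.0550 × 61.979 = 3.409 g.
Na2O wt% = 3.409 / 276.555 × 100 = 1.23%.

1.23 wt%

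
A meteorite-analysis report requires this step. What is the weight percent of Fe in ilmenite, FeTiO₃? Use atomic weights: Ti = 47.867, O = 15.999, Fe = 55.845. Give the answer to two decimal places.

M(FeTiO₃) = 151.709 g/mol.
Fe contributes 1 × 55.845 = 55.845 g per mole.
55.845/151.709 = 0.3681 → 36.81%.

36.81 weight percent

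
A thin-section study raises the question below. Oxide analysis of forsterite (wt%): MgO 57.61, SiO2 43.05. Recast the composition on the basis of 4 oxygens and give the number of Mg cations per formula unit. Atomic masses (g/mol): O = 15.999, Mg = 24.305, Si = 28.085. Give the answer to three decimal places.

1.997 Mg apfu

57.61 wt% MgO ÷ 40.304 g/mol = 1.42939 mol, giving 1.42939 Mg and 1.42939 O.
43.05 wt% SiO2 ÷ 60.083 g/mol = 0.71651 mol, giving 0.71651 Si and 1.43302 O.
Oxygen sums to 2.86241; scaling by 4/2.86241 = 1.39742 puts the formula on 4 O.
Mg: 1.42939 × 1.39742 = 1.997 atoms per formula unit.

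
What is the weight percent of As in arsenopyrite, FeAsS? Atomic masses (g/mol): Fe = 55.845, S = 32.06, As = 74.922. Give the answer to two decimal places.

Formula mass = 1×55.845 + 1×74.922 + 1×32.06 = 162.827 g/mol, of which 74.922 g is As.
So As makes up 74.922/162.827 = 0.4601 of the mass, i.e. 46.01%.

46.01 weight percent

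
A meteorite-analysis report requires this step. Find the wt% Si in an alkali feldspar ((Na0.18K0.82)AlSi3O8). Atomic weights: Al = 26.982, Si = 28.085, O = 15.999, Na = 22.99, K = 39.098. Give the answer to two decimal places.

30.59 mass %

Molar mass of (Na0.18K0.82)AlSi3O8: 0.18*22.99 + 0.82*39.098 + 1*26.982 + 3*28.085 + 8*15.999 = 275.428 g/mol.
Mass of Si per formula unit: 3 × 28.085 = 84.255 g.
Weight fraction Si = 84.255 / 275.428 = 0.3059.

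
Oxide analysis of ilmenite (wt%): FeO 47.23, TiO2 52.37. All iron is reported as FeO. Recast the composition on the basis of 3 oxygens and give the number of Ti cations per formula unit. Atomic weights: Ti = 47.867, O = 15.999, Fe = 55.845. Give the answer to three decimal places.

0.999 Ti apfu

FeO: 47.23/71.844 = 0.65740 mol → 0.65740 mol Fe, 0.65740 mol O.
TiO2: 52.37/79.865 = 0.65573 mol → 0.65573 mol Ti, 1.31146 mol O.
Total oxygen = 1.96886 mol. Normalization factor = 3/1.96886 = 1.52372.
Ti per 3 O = 0.65573 × 1.52372 = 0.999.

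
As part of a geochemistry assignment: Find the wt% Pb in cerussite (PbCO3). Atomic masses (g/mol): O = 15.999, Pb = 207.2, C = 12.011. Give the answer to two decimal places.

Formula mass = 1·207.2 + 1·12.011 + 3·15.999 = 267.208 g/mol, of which 207.200 g is Pb.
So Pb makes up 207.200/267.208 = 0.7754 of the mass, i.e. 77.54%.

77.54 wt%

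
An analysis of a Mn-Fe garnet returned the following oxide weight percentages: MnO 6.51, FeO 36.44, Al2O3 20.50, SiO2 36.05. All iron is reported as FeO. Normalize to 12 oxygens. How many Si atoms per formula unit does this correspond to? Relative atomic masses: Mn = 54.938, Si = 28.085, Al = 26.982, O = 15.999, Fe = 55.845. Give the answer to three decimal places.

2.997 Si apfu

MnO (M=70.937): mol = 0.09177; Mn = 0.09177, O = 0.09177.
FeO (M=71.844): mol = 0.50721; Fe = 0.50721, O = 0.50721.
Al2O3 (M=101.961): mol = 0.20106; Al = 0.40212, O = 0.60318.
SiO2 (M=60.083): mol = 0.60000; Si = 0.60000, O = 1.20000.
ΣO = 2.40216; factor = 12/ΣO = 4.99550.
Si apfu = 0.60000 × 4.99550 = 2.997.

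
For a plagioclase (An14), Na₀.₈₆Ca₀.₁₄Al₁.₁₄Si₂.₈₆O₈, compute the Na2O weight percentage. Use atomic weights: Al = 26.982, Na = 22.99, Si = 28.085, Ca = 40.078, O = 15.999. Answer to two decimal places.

M(Na₀.₈₆Ca₀.₁₄Al₁.₁₄Si₂.₈₆O₈) = 264.457 g/mol; M(Na2O) = 61.979 g/mol.
Moles Na2O per formula unit = 0.86 Na ÷ 2 = 0.4300.
Na2O fraction = (0.4300 × 61.979) / 264.457 = 26.651/264.457 = 0.1008.

10.08 wt%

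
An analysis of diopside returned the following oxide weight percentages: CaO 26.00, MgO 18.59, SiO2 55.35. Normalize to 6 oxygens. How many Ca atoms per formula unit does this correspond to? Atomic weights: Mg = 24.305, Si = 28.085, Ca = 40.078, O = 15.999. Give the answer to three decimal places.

1.005 Ca apfu

CaO: 26.00/56.077 = 0.46365 mol → 0.46365 mol Ca, 0.46365 mol O.
MgO: 18.59/40.304 = 0.46124 mol → 0.46124 mol Mg, 0.46124 mol O.
SiO2: 55.35/60.083 = 0.92123 mol → 0.92123 mol Si, 1.84246 mol O.
Total oxygen = 2.76735 mol. Normalization factor = 6/2.76735 = 2.16814.
Ca per 6 O = 0.46365 × 2.16814 = 1.005.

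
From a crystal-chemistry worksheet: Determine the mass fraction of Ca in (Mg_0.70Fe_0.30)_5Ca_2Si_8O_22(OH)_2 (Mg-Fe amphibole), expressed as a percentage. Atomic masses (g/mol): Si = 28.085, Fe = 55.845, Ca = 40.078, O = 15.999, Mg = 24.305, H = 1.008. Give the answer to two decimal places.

Molar mass of (Mg_0.70Fe_0.30)_5Ca_2Si_8O_22(OH)_2: 3.50*24.305 + 1.50*55.845 + 2*40.078 + 8*28.085 + 24*15.999 + 2*1.008 = 859.663 g/mol.
Mass of Ca per formula unit: 2 × 40.078 = 80.156 g.
Weight fraction Ca = 80.156 / 859.663 = 0.0932.

9.32 wt%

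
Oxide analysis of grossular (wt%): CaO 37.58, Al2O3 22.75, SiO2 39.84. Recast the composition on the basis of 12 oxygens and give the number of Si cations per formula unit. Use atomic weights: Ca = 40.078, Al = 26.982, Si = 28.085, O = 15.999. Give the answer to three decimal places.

CaO: 37.58/56.077 = 0.67015 mol → 0.67015 mol Ca, 0.67015 mol O.
Al2O3: 22.75/101.961 = 0.22312 mol → 0.44624 mol Al, 0.66936 mol O.
SiO2: 39.84/60.083 = 0.66308 mol → 0.66308 mol Si, 1.32616 mol O.
Total oxygen = 2.66567 mol. Normalization factor = 12/2.66567 = 4.50168.
Si per 12 O = 0.66308 × 4.50168 = 2.985.

2.985 Si apfu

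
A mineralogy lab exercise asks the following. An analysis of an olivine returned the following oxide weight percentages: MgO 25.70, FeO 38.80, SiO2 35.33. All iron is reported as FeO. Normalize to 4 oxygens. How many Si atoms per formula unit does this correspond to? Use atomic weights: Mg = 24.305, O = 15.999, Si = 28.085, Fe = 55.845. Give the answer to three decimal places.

0.999 Si apfu

MgO (M=40.304): mol = 0.63765; Mg = 0.63765, O = 0.63765.
FeO (M=71.844): mol = 0.54006; Fe = 0.54006, O = 0.54006.
SiO2 (M=60.083): mol = 0.58802; Si = 0.58802, O = 1.17604.
ΣO = 2.35375; factor = 4/ΣO = 1.69942.
Si apfu = 0.58802 × 1.69942 = 0.999.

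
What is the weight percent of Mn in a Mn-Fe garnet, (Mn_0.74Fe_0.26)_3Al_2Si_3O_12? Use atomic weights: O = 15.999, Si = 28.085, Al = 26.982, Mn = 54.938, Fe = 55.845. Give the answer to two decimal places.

M((Mn_0.74Fe_0.26)_3Al_2Si_3O_12) = 495.728 g/mol.
Mn contributes 2.22 × 54.938 = 121.962 g per mole.
121.962/495.728 = 0.2460 → 24.60%.

24.60 weight percent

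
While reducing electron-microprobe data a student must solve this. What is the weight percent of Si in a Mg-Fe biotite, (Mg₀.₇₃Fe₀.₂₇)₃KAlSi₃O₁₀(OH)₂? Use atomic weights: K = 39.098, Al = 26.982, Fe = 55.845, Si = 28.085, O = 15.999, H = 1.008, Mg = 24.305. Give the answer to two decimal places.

19.03 weight percent

M((Mg₀.₇₃Fe₀.₂₇)₃KAlSi₃O₁₀(OH)₂) = 442.801 g/mol.
Si contributes 3 × 28.085 = 84.255 g per mole.
84.255/442.801 = 0.1903 → 19.03%.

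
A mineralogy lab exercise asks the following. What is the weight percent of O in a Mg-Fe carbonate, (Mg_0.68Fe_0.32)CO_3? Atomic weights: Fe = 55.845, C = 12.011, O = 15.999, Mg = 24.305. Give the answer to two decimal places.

50.84 weight percent

Formula mass = 0.68·24.305 + 0.32·55.845 + 1·12.011 + 3·15.999 = 94.406 g/mol, of which 47.997 g is O.
So O makes up 47.997/94.406 = 0.5084 of the mass, i.e. 50.84%.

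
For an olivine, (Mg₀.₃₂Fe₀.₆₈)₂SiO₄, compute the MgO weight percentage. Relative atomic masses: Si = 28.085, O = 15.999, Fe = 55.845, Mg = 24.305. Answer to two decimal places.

M((Mg₀.₃₂Fe₀.₆₈)₂SiO₄) = 183.585 g/mol; M(MgO) = 40.304 g/mol.
Moles MgO per formula unit = 0.64 Mg ÷ 1 = 0.6400.
MgO fraction = (0.6400 × 40.304) / 183.585 = 25.795/183.585 = 0.1405.

14.05 wt%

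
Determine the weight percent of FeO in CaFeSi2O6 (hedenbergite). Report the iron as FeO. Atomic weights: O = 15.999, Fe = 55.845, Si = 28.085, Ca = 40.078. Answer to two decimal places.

28.96 wt%

M(CaFeSi2O6) = 248.087 g/mol; M(FeO) = 71.844 g/mol.
Moles FeO per formula unit = 1 Fe ÷ 1 = 1.0000.
FeO fraction = (1.0000 × 71.844) / 248.087 = 71.844/248.087 = 0.2896.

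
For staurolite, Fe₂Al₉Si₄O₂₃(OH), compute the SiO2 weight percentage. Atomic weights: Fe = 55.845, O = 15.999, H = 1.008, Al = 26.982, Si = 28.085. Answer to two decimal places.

28.21 wt%

Formula mass = 851.852 g/mol.
4 Si → 4.0000 mol SiO2 per formula unit; M(SiO2) = 60.083, so SiO2 mass = 240.332 g.
240.332/851.852 × 100 = 28.21 wt%.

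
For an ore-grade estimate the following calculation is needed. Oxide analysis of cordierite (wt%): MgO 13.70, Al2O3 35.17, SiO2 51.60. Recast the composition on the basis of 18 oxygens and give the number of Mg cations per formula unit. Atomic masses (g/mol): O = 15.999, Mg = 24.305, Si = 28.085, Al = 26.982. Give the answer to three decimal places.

1.979 Mg apfu

MgO: 13.70/40.304 = 0.33992 mol → 0.33992 mol Mg, 0.33992 mol O.
Al2O3: 35.17/101.961 = 0.34494 mol → 0.68988 mol Al, 1.03482 mol O.
SiO2: 51.60/60.083 = 0.85881 mol → 0.85881 mol Si, 1.71762 mol O.
Total oxygen = 3.09236 mol. Normalization factor = 18/3.09236 = 5.82080.
Mg per 18 O = 0.33992 × 5.82080 = 1.979.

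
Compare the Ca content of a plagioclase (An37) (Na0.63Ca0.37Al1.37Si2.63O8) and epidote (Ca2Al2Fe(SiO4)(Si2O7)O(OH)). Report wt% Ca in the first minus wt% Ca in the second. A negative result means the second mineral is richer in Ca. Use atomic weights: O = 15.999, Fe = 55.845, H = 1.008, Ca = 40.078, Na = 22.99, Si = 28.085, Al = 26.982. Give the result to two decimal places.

First mineral: 14.829 g Ca in 268.133 g formula = 5.53 wt% Ca.
Second mineral: 80.156 g Ca in 483.215 g formula = 16.59 wt% Ca.
5.53% − 16.59% gives a difference of -11.06 percentage points.

-11.06 percentage points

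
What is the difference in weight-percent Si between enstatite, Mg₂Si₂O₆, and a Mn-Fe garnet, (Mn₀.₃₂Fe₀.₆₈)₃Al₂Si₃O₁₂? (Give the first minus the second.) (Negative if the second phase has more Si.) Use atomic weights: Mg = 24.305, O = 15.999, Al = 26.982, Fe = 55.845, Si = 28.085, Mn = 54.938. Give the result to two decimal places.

M(Mg₂Si₂O₆) = 200.774 g/mol, so wt% Si = 56.170/200.774 × 100 = 27.98%.
M((Mn₀.₃₂Fe₀.₆₈)₃Al₂Si₃O₁₂) = 496.871 g/mol, so wt% Si = 84.255/496.871 × 100 = 16.96%.
27.98 − 16.96 = 11.02 pp.

11.02 percentage points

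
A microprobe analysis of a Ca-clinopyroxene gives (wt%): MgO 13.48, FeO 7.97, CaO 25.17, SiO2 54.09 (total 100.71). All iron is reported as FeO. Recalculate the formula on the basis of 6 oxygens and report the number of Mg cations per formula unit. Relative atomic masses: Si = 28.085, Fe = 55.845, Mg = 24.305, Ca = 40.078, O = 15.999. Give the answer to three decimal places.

0.745 Mg apfu

MgO (M=40.304): mol = 0.33446; Mg = 0.33446, O = 0.33446.
FeO (M=71.844): mol = 0.11093; Fe = 0.11093, O = 0.11093.
CaO (M=56.077): mol = 0.44885; Ca = 0.44885, O = 0.44885.
SiO2 (M=60.083): mol = 0.90025; Si = 0.90025, O = 1.80050.
ΣO = 2.69474; factor = 6/ΣO = 2.22656.
Mg apfu = 0.33446 × 2.22656 = 0.745.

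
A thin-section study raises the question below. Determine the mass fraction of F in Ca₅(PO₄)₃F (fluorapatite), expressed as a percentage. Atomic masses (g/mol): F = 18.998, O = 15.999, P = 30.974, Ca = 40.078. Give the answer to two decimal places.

Molar mass of Ca₅(PO₄)₃F: 5×40.078 + 3×30.974 + 12×15.999 + 1×18.998 = 504.298 g/mol.
Mass of F per formula unit: 1 × 18.998 = 18.998 g.
Weight fraction F = 18.998 / 504.298 = 0.0377.

3.77 wt%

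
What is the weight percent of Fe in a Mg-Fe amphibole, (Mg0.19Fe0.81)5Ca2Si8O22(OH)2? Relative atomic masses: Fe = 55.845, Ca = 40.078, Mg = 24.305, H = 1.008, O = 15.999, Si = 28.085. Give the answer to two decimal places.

Molar mass of (Mg0.19Fe0.81)5Ca2Si8O22(OH)2: 0.95*24.305 + 4.05*55.845 + 2*40.078 + 8*28.085 + 24*15.999 + 2*1.008 = 940.090 g/mol.
Mass of Fe per formula unit: 4.05 × 55.845 = 226.172 g.
Weight fraction Fe = 226.172 / 940.090 = 0.2406.

24.06 mass %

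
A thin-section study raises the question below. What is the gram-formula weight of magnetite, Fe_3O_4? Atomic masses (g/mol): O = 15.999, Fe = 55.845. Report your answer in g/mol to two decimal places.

231.53 g/mol

Fe: 3 × 55.845 = 167.5350
O: 4 × 15.999 = 63.9960
Summing the contributions gives the formula mass.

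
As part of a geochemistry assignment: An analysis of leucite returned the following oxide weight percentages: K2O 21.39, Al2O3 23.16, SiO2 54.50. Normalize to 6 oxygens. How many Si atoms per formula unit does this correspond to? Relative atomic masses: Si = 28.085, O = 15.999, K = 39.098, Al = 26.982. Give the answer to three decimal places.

1.999 Si apfu

K2O: 21.39/94.195 = 0.22708 mol → 0.45416 mol K, 0.22708 mol O.
Al2O3: 23.16/101.961 = 0.22715 mol → 0.45430 mol Al, 0.68145 mol O.
SiO2: 54.50/60.083 = 0.90708 mol → 0.90708 mol Si, 1.81416 mol O.
Total oxygen = 2.72269 mol. Normalization factor = 6/2.72269 = 2.20370.
Si per 6 O = 0.90708 × 2.20370 = 1.999.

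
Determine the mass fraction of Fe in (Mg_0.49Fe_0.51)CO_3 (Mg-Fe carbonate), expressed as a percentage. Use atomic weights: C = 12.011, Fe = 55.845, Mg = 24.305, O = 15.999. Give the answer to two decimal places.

28.37 wt%

Formula mass = 0.49*24.305 + 0.51*55.845 + 1*12.011 + 3*15.999 = 100.398 g/mol, of which 28.481 g is Fe.
So Fe makes up 28.481/100.398 = 0.2837 of the mass, i.e. 28.37%.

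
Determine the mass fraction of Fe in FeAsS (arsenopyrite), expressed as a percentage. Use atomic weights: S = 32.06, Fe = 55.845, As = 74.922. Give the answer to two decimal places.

34.30 mass %

M(FeAsS) = 162.827 g/mol.
Fe contributes 1 × 55.845 = 55.845 g per mole.
55.845/162.827 = 0.3430 → 34.30%.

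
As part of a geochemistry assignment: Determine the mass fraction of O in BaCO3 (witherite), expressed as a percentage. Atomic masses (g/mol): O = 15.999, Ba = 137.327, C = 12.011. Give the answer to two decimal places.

24.32 wt%

Formula mass = 1×137.327 + 1×12.011 + 3×15.999 = 197.335 g/mol, of which 47.997 g is O.
So O makes up 47.997/197.335 = 0.2432 of the mass, i.e. 24.32%.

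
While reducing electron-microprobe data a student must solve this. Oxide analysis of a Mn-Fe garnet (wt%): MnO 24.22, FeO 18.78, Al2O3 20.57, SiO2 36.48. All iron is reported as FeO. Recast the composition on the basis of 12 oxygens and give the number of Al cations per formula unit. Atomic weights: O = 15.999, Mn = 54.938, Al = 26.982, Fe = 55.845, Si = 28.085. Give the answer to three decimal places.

24.22 wt% MnO ÷ 70.937 g/mol = 0.34143 mol, giving 0.34143 Mn and 0.34143 O.
18.78 wt% FeO ÷ 71.844 g/mol = 0.26140 mol, giving 0.26140 Fe and 0.26140 O.
20.57 wt% Al2O3 ÷ 101.961 g/mol = 0.20174 mol, giving 0.40348 Al and 0.60522 O.
36.48 wt% SiO2 ÷ 60.083 g/mol = 0.60716 mol, giving 0.60716 Si and 1.21432 O.
Oxygen sums to 2.42237; scaling by 12/2.42237 = 4.95383 puts the formula on 12 O.
Al: 0.40348 × 4.95383 = 1.999 atoms per formula unit.

1.999 Al apfu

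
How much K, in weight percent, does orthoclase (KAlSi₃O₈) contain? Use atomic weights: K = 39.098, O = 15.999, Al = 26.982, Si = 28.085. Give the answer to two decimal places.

14.05 weight percent

Molar mass of KAlSi₃O₈: 1·39.098 + 1·26.982 + 3·28.085 + 8·15.999 = 278.327 g/mol.
Mass of K per formula unit: 1 × 39.098 = 39.098 g.
Weight fraction K = 39.098 / 278.327 = 0.1405.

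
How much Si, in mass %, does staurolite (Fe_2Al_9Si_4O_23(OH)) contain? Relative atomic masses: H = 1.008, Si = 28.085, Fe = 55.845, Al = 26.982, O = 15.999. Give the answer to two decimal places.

Molar mass of Fe_2Al_9Si_4O_23(OH): 2×55.845 + 9×26.982 + 4×28.085 + 24×15.999 + 1×1.008 = 851.852 g/mol.
Mass of Si per formula unit: 4 × 28.085 = 112.340 g.
Weight fraction Si = 112.340 / 851.852 = 0.1319.

13.19 mass %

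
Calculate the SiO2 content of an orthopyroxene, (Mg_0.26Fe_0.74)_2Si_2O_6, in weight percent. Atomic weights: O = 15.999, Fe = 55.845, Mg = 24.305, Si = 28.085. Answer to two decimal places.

M((Mg_0.26Fe_0.74)_2Si_2O_6) = 247.453 g/mol; M(SiO2) = 60.083 g/mol.
Moles SiO2 per formula unit = 2 Si ÷ 1 = 2.0000.
SiO2 fraction = (2.0000 × 60.083) / 247.453 = 120.166/247.453 = 0.4856.

48.56 wt%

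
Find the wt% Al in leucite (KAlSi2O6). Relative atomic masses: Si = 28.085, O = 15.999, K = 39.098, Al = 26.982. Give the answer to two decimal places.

Formula mass = 1*39.098 + 1*26.982 + 2*28.085 + 6*15.999 = 218.244 g/mol, of which 26.982 g is Al.
So Al makes up 26.982/218.244 = 0.1236 of the mass, i.e. 12.36%.

12.36 wt%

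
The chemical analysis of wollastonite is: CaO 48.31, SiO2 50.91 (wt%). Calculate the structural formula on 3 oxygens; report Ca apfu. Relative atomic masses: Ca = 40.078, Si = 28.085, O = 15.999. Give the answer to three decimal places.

48.31 wt% CaO ÷ 56.077 g/mol = 0.86149 mol, giving 0.86149 Ca and 0.86149 O.
50.91 wt% SiO2 ÷ 60.083 g/mol = 0.84733 mol, giving 0.84733 Si and 1.69466 O.
Oxygen sums to 2.55615; scaling by 3/2.55615 = 1.17364 puts the formula on 3 O.
Ca: 0.86149 × 1.17364 = 1.011 atoms per formula unit.

1.011 Ca apfu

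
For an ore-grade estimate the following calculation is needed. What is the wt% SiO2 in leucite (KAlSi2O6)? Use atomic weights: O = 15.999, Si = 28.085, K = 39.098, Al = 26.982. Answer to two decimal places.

M(KAlSi2O6) = 218.244 g/mol; M(SiO2) = 60.083 g/mol.
Moles SiO2 per formula unit = 2 Si ÷ 1 = 2.0000.
SiO2 fraction = (2.0000 × 60.083) / 218.244 = 120.166/218.244 = 0.5506.

55.06 wt%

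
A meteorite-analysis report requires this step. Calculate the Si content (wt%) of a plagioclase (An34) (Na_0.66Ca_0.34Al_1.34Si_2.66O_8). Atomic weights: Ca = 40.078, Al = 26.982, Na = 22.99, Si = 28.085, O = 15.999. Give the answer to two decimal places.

M(Na_0.66Ca_0.34Al_1.34Si_2.66O_8) = 267.654 g/mol.
Si contributes 2.66 × 28.085 = 74.706 g per mole.
74.706/267.654 = 0.2791 → 27.91%.

27.91 wt%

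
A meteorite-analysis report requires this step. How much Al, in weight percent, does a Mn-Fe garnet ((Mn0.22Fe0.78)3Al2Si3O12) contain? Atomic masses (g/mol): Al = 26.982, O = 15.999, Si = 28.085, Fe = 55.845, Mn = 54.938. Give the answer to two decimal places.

M((Mn0.22Fe0.78)3Al2Si3O12) = 497.143 g/mol.
Al contributes 2 × 26.982 = 53.964 g per mole.
53.964/497.143 = 0.1085 → 10.85%.

10.85 weight percent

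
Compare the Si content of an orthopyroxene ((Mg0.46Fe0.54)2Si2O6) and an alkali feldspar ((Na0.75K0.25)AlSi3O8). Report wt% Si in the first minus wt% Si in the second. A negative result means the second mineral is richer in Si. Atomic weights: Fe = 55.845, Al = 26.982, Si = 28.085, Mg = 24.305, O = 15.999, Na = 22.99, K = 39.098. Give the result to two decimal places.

First mineral: 56.170 g Si in 234.837 g formula = 23.92 wt% Si.
Second mineral: 84.255 g Si in 266.246 g formula = 31.65 wt% Si.
23.92% − 31.65% gives a difference of -7.73 percentage points.

-7.73 percentage points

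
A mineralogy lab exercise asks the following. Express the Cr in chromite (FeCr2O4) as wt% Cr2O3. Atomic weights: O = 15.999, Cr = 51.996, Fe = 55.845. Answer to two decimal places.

Formula mass = 223.833 g/mol.
2 Cr → 1.0000 mol Cr2O3 per formula unit; M(Cr2O3) = 151.989, so Cr2O3 mass = 151.989 g.
151.989/223.833 × 100 = 67.90 wt%.

67.90 wt%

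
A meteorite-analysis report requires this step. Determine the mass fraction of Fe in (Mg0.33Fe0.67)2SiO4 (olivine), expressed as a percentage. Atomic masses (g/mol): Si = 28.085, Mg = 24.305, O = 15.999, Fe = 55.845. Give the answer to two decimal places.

Formula mass = 0.66*24.305 + 1.34*55.845 + 1*28.085 + 4*15.999 = 182.955 g/mol, of which 74.832 g is Fe.
So Fe makes up 74.832/182.955 = 0.4090 of the mass, i.e. 40.90%.

40.90 wt%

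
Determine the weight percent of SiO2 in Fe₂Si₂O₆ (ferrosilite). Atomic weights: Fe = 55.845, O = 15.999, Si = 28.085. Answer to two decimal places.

45.54 wt%

Formula mass = 263.854 g/mol.
2 Si → 2.0000 mol SiO2 per formula unit; M(SiO2) = 60.083, so SiO2 mass = 120.166 g.
120.166/263.854 × 100 = 45.54 wt%.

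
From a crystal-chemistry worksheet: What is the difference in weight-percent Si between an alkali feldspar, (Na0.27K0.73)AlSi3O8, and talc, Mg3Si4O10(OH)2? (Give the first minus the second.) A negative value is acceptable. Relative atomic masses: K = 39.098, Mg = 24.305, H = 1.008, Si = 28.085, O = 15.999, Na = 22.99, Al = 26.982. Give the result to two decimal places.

First mineral: 84.255 g Si in 273.978 g formula = 30.75 wt% Si.
Second mineral: 112.340 g Si in 379.259 g formula = 29.62 wt% Si.
30.75% − 29.62% gives a difference of 1.13 percentage points.

1.13 percentage points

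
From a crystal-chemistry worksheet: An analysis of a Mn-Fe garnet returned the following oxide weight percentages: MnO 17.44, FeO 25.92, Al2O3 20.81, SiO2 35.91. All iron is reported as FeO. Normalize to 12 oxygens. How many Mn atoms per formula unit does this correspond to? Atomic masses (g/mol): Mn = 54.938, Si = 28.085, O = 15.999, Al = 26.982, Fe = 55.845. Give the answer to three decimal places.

MnO (M=70.937): mol = 0.24585; Mn = 0.24585, O = 0.24585.
FeO (M=71.844): mol = 0.36078; Fe = 0.36078, O = 0.36078.
Al2O3 (M=101.961): mol = 0.20410; Al = 0.40820, O = 0.61230.
SiO2 (M=60.083): mol = 0.59767; Si = 0.59767, O = 1.19534.
ΣO = 2.41427; factor = 12/ΣO = 4.97045.
Mn apfu = 0.24585 × 4.97045 = 1.222.

1.222 Mn apfu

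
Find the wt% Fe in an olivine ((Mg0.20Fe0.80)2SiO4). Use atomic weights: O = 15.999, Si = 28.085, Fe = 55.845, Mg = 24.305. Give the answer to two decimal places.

46.74 wt%

Molar mass of (Mg0.20Fe0.80)2SiO4: 0.40×24.305 + 1.60×55.845 + 1×28.085 + 4×15.999 = 191.155 g/mol.
Mass of Fe per formula unit: 1.60 × 55.845 = 89.352 g.
Weight fraction Fe = 89.352 / 191.155 = 0.4674.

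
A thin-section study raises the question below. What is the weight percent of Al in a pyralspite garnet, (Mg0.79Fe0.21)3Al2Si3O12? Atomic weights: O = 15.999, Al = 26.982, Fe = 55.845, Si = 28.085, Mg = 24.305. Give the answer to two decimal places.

M((Mg0.79Fe0.21)3Al2Si3O12) = 422.992 g/mol.
Al contributes 2 × 26.982 = 53.964 g per mole.
53.964/422.992 = 0.1276 → 12.76%.

12.76 weight percent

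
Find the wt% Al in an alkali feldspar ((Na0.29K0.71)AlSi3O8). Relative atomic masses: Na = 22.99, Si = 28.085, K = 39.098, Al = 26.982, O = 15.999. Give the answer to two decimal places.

M((Na0.29K0.71)AlSi3O8) = 273.656 g/mol.
Al contributes 1 × 26.982 = 26.982 g per mole.
26.982/273.656 = 0.0986 → 9.86%.

9.86 wt%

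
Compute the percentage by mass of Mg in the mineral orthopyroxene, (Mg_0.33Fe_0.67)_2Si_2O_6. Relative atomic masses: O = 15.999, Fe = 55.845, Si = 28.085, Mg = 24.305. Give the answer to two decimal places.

6.60 weight percent

Formula mass = 0.66·24.305 + 1.34·55.845 + 2·28.085 + 6·15.999 = 243.038 g/mol, of which 16.041 g is Mg.
So Mg makes up 16.041/243.038 = 0.0660 of the mass, i.e. 6.60%.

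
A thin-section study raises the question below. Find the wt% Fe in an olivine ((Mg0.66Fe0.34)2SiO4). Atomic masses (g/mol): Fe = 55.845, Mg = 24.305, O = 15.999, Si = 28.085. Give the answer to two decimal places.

23.42 weight percent

Formula mass = 1.32·24.305 + 0.68·55.845 + 1·28.085 + 4·15.999 = 162.138 g/mol, of which 37.975 g is Fe.
So Fe makes up 37.975/162.138 = 0.2342 of the mass, i.e. 23.42%.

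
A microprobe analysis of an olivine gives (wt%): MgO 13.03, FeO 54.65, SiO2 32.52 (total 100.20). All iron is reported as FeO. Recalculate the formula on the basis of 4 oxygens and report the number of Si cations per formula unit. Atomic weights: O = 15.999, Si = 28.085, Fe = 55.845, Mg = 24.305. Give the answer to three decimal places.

0.999 Si apfu

13.03 wt% MgO ÷ 40.304 g/mol = 0.32329 mol, giving 0.32329 Mg and 0.32329 O.
54.65 wt% FeO ÷ 71.844 g/mol = 0.76068 mol, giving 0.76068 Fe and 0.76068 O.
32.52 wt% SiO2 ÷ 60.083 g/mol = 0.54125 mol, giving 0.54125 Si and 1.08250 O.
Oxygen sums to 2.16647; scaling by 4/2.16647 = 1.84632 puts the formula on 4 O.
Si: 0.54125 × 1.84632 = 0.999 atoms per formula unit.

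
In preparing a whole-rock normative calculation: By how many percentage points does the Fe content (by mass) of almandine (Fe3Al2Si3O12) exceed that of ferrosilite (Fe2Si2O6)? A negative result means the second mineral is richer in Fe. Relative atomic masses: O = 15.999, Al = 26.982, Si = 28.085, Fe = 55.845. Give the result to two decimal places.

M(Fe3Al2Si3O12) = 497.742 g/mol, so wt% Fe = 167.535/497.742 × 100 = 33.66%.
M(Fe2Si2O6) = 263.854 g/mol, so wt% Fe = 111.690/263.854 × 100 = 42.33%.
33.66 − 42.33 = -8.67 pp.

-8.67 percentage points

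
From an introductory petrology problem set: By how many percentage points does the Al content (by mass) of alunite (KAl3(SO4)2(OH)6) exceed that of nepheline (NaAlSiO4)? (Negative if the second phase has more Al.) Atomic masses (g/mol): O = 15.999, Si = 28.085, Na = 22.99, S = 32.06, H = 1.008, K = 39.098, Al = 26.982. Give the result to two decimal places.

Al in KAl3(SO4)2(OH)6: molar mass 414.198 g/mol; 3×26.982 = 80.946 g → 19.54 wt%.
Al in NaAlSiO4: molar mass 142.053 g/mol; 1×26.982 = 26.982 g → 18.99 wt%.
Difference = 19.54 − 18.99 = 0.55 percentage points.

0.55 percentage points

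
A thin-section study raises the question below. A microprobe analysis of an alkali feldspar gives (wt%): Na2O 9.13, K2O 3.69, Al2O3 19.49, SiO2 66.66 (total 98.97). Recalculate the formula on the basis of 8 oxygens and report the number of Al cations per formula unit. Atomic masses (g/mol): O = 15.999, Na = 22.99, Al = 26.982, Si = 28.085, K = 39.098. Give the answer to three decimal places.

1.027 Al apfu

9.13 wt% Na2O ÷ 61.979 g/mol = 0.14731 mol, giving 0.29462 Na and 0.14731 O.
3.69 wt% K2O ÷ 94.195 g/mol = 0.03917 mol, giving 0.07834 K and 0.03917 O.
19.49 wt% Al2O3 ÷ 101.961 g/mol = 0.19115 mol, giving 0.38230 Al and 0.57345 O.
66.66 wt% SiO2 ÷ 60.083 g/mol = 1.10947 mol, giving 1.10947 Si and 2.21894 O.
Oxygen sums to 2.97887; scaling by 8/2.97887 = 2.68558 puts the formula on 8 O.
Al: 0.38230 × 2.68558 = 1.027 atoms per formula unit.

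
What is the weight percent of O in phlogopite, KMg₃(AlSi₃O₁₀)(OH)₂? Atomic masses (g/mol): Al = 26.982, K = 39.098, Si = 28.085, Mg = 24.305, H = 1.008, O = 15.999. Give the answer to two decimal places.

Molar mass of KMg₃(AlSi₃O₁₀)(OH)₂: 1·39.098 + 3·24.305 + 1·26.982 + 3·28.085 + 12·15.999 + 2·1.008 = 417.254 g/mol.
Mass of O per formula unit: 12 × 15.999 = 191.988 g.
Weight fraction O = 191.988 / 417.254 = 0.4601.

46.01 mass %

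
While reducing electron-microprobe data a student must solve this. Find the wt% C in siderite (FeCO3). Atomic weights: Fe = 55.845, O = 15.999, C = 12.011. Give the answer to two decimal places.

10.37 weight percent

Molar mass of FeCO3: 1×55.845 + 1×12.011 + 3×15.999 = 115.853 g/mol.
Mass of C per formula unit: 1 × 12.011 = 12.011 g.
Weight fraction C = 12.011 / 115.853 = 0.1037.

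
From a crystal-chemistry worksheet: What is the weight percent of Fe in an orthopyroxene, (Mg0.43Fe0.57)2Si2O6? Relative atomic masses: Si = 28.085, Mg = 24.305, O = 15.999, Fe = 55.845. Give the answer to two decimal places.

26.89 mass %

Formula mass = 0.86×24.305 + 1.14×55.845 + 2×28.085 + 6×15.999 = 236.730 g/mol, of which 63.663 g is Fe.
So Fe makes up 63.663/236.730 = 0.2689 of the mass, i.e. 26.89%.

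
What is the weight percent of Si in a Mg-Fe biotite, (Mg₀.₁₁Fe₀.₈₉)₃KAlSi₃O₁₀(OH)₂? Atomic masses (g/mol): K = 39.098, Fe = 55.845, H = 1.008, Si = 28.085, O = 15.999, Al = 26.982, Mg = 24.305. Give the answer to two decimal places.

16.80 wt%

M((Mg₀.₁₁Fe₀.₈₉)₃KAlSi₃O₁₀(OH)₂) = 501.466 g/mol.
Si contributes 3 × 28.085 = 84.255 g per mole.
84.255/501.466 = 0.1680 → 16.80%.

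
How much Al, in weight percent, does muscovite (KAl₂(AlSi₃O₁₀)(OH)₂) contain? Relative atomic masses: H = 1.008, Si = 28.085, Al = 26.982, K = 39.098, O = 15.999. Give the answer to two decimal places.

Formula mass = 1·39.098 + 3·26.982 + 3·28.085 + 12·15.999 + 2·1.008 = 398.303 g/mol, of which 80.946 g is Al.
So Al makes up 80.946/398.303 = 0.2032 of the mass, i.e. 20.32%.

20.32 weight percent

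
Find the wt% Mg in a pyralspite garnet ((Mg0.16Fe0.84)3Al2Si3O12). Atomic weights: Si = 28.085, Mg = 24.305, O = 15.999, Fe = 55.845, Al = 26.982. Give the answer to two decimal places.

M((Mg0.16Fe0.84)3Al2Si3O12) = 482.603 g/mol.
Mg contributes 0.48 × 24.305 = 11.666 g per mole.
11.666/482.603 = 0.0242 → 2.42%.

2.42 mass %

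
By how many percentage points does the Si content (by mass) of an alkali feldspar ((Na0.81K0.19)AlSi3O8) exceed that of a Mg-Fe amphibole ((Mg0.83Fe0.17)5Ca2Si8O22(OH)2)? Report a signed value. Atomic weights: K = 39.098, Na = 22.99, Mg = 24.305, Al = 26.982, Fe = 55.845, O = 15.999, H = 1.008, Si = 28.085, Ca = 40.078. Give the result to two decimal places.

4.99 percentage points

Si in (Na0.81K0.19)AlSi3O8: molar mass 265.280 g/mol; 3×28.085 = 84.255 g → 31.76 wt%.
Si in (Mg0.83Fe0.17)5Ca2Si8O22(OH)2: molar mass 839.162 g/mol; 8×28.085 = 224.680 g → 26.77 wt%.
Difference = 31.76 − 26.77 = 4.99 percentage points.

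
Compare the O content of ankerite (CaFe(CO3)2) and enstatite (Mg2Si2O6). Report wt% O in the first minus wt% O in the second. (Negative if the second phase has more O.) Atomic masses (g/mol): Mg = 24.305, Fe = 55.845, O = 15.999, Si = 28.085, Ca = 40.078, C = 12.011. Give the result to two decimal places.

-3.36 percentage points

O in CaFe(CO3)2: molar mass 215.939 g/mol; 6×15.999 = 95.994 g → 44.45 wt%.
O in Mg2Si2O6: molar mass 200.774 g/mol; 6×15.999 = 95.994 g → 47.81 wt%.
Difference = 44.45 − 47.81 = -3.36 percentage points.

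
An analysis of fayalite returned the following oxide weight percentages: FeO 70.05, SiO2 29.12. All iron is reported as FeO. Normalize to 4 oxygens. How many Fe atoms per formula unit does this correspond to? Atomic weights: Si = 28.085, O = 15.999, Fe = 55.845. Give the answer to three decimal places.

FeO: 70.05/71.844 = 0.97503 mol → 0.97503 mol Fe, 0.97503 mol O.
SiO2: 29.12/60.083 = 0.48466 mol → 0.48466 mol Si, 0.96932 mol O.
Total oxygen = 1.94435 mol. Normalization factor = 4/1.94435 = 2.05724.
Fe per 4 O = 0.97503 × 2.05724 = 2.006.

2.006 Fe apfu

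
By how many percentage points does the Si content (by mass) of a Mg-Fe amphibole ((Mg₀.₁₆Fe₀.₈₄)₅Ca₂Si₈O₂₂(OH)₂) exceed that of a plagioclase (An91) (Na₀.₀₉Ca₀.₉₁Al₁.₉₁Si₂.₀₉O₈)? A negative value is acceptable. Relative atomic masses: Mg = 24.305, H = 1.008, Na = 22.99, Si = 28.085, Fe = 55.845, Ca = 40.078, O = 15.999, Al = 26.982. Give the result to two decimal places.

Si in (Mg₀.₁₆Fe₀.₈₄)₅Ca₂Si₈O₂₂(OH)₂: molar mass 944.821 g/mol; 8×28.085 = 224.680 g → 23.78 wt%.
Si in Na₀.₀₉Ca₀.₉₁Al₁.₉₁Si₂.₀₉O₈: molar mass 276.765 g/mol; 2.09×28.085 = 58.698 g → 21.21 wt%.
Difference = 23.78 − 21.21 = 2.57 percentage points.

2.57 percentage points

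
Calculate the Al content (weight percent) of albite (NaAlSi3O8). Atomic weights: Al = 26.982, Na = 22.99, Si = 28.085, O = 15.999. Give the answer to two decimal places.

10.29 weight percent

Molar mass of NaAlSi3O8: 1·22.99 + 1·26.982 + 3·28.085 + 8·15.999 = 262.219 g/mol.
Mass of Al per formula unit: 1 × 26.982 = 26.982 g.
Weight fraction Al = 26.982 / 262.219 = 0.1029.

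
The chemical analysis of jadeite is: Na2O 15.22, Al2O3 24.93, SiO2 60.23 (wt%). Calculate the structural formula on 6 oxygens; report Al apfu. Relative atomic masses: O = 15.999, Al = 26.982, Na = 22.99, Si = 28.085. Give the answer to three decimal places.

0.983 Al apfu

Na2O (M=61.979): mol = 0.24557; Na = 0.49114, O = 0.24557.
Al2O3 (M=101.961): mol = 0.24451; Al = 0.48902, O = 0.73353.
SiO2 (M=60.083): mol = 1.00245; Si = 1.00245, O = 2.00490.
ΣO = 2.98400; factor = 6/ΣO = 2.01072.
Al apfu = 0.48902 × 2.01072 = 0.983.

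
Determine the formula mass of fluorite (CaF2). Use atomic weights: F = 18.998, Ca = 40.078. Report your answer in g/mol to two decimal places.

78.07 g/mol

Ca: 1 × 40.078 = 40.0780
F: 2 × 18.998 = 37.9960
Summing the contributions gives the formula mass.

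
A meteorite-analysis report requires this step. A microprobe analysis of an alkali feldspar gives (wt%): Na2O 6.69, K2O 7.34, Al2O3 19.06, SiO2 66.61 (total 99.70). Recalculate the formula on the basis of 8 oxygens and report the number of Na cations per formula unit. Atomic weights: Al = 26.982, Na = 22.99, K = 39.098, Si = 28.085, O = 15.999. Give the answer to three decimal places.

0.583 Na apfu

Na2O (M=61.979): mol = 0.10794; Na = 0.21588, O = 0.10794.
K2O (M=94.195): mol = 0.07792; K = 0.15584, O = 0.07792.
Al2O3 (M=101.961): mol = 0.18693; Al = 0.37386, O = 0.56079.
SiO2 (M=60.083): mol = 1.10863; Si = 1.10863, O = 2.21726.
ΣO = 2.96391; factor = 8/ΣO = 2.69914.
Na apfu = 0.21588 × 2.69914 = 0.583.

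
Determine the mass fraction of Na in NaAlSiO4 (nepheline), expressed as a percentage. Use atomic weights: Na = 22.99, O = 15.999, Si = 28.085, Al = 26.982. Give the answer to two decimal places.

Formula mass = 1×22.99 + 1×26.982 + 1×28.085 + 4×15.999 = 142.053 g/mol, of which 22.990 g is Na.
So Na makes up 22.990/142.053 = 0.1618 of the mass, i.e. 16.18%.

16.18 mass %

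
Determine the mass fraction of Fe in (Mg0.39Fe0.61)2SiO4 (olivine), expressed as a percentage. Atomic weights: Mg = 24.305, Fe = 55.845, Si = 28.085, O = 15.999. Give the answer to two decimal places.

38.03 wt%

Formula mass = 0.78×24.305 + 1.22×55.845 + 1×28.085 + 4×15.999 = 179.170 g/mol, of which 68.131 g is Fe.
So Fe makes up 68.131/179.170 = 0.3803 of the mass, i.e. 38.03%.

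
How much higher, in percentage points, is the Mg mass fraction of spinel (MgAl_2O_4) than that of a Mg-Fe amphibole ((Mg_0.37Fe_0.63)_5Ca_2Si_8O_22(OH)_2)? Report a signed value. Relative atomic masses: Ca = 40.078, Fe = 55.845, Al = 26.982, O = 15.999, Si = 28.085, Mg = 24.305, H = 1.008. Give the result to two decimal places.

M(MgAl_2O_4) = 142.265 g/mol, so wt% Mg = 24.305/142.265 × 100 = 17.08%.
M((Mg_0.37Fe_0.63)_5Ca_2Si_8O_22(OH)_2) = 911.704 g/mol, so wt% Mg = 44.964/911.704 × 100 = 4.93%.
17.08 − 4.93 = 12.15 pp.

12.15 percentage points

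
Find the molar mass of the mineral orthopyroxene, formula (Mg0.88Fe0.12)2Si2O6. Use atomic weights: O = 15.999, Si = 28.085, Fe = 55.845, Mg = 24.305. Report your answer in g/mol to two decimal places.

Mg: 1.76 × 24.305 = 42.7768
Fe: 0.24 × 55.845 = 13.4028
Si: 2 × 28.085 = 56.1700
O: 6 × 15.999 = 95.9940
Summing the contributions gives the formula mass.

208.34 g/mol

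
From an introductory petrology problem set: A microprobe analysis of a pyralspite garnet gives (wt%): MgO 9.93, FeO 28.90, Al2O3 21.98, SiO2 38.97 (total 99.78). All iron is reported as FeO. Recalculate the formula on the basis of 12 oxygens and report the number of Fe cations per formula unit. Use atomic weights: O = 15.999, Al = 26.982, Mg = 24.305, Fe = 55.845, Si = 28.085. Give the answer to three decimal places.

9.93 wt% MgO ÷ 40.304 g/mol = 0.24638 mol, giving 0.24638 Mg and 0.24638 O.
28.90 wt% FeO ÷ 71.844 g/mol = 0.40226 mol, giving 0.40226 Fe and 0.40226 O.
21.98 wt% Al2O3 ÷ 101.961 g/mol = 0.21557 mol, giving 0.43114 Al and 0.64671 O.
38.97 wt% SiO2 ÷ 60.083 g/mol = 0.64860 mol, giving 0.64860 Si and 1.29720 O.
Oxygen sums to 2.59255; scaling by 12/2.59255 = 4.62865 puts the formula on 12 O.
Fe: 0.40226 × 4.62865 = 1.862 atoms per formula unit.

1.862 Fe apfu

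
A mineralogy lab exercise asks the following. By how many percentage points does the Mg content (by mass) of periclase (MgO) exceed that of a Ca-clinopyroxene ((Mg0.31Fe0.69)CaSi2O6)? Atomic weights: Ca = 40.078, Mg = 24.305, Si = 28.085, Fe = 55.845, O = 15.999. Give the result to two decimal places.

57.14 percentage points

First mineral: 24.305 g Mg in 40.304 g formula = 60.30 wt% Mg.
Second mineral: 7.535 g Mg in 238.310 g formula = 3.16 wt% Mg.
60.30% − 3.16% gives a difference of 57.14 percentage points.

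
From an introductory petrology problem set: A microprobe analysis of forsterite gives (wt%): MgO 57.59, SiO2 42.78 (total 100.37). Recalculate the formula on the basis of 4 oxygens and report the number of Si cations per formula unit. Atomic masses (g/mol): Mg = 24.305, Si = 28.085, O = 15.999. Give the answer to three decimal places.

0.998 Si apfu

MgO: 57.59/40.304 = 1.42889 mol → 1.42889 mol Mg, 1.42889 mol O.
SiO2: 42.78/60.083 = 0.71202 mol → 0.71202 mol Si, 1.42404 mol O.
Total oxygen = 2.85293 mol. Normalization factor = 4/2.85293 = 1.40207.
Si per 4 O = 0.71202 × 1.40207 = 0.998.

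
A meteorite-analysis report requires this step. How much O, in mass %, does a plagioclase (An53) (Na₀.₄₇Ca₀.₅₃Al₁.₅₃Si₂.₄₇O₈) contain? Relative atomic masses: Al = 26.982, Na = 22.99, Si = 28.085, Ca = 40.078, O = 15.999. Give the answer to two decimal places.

M(Na₀.₄₇Ca₀.₅₃Al₁.₅₃Si₂.₄₇O₈) = 270.691 g/mol.
O contributes 8 × 15.999 = 127.992 g per mole.
127.992/270.691 = 0.4728 → 47.28%.

47.28 mass %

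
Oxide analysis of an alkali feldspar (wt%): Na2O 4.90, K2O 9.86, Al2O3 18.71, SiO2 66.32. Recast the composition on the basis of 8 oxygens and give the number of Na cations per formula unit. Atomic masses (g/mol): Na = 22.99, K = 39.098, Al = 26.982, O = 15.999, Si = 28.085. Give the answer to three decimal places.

4.90 wt% Na2O ÷ 61.979 g/mol = 0.07906 mol, giving 0.15812 Na and 0.07906 O.
9.86 wt% K2O ÷ 94.195 g/mol = 0.10468 mol, giving 0.20936 K and 0.10468 O.
18.71 wt% Al2O3 ÷ 101.961 g/mol = 0.18350 mol, giving 0.36700 Al and 0.55050 O.
66.32 wt% SiO2 ÷ 60.083 g/mol = 1.10381 mol, giving 1.10381 Si and 2.20762 O.
Oxygen sums to 2.94186; scaling by 8/2.94186 = 2.71937 puts the formula on 8 O.
Na: 0.15812 × 2.71937 = 0.430 atoms per formula unit.

0.430 Na apfu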